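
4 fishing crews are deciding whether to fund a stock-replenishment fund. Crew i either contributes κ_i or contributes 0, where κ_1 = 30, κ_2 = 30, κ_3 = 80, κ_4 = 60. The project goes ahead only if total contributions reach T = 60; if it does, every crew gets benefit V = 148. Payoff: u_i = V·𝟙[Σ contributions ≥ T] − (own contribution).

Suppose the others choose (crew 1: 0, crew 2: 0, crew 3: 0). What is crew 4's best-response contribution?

Others' total = 0. Contributing 60 brings total to 60 ≥ 60: gain V − κ_4 = 88.
Best response: 60.

60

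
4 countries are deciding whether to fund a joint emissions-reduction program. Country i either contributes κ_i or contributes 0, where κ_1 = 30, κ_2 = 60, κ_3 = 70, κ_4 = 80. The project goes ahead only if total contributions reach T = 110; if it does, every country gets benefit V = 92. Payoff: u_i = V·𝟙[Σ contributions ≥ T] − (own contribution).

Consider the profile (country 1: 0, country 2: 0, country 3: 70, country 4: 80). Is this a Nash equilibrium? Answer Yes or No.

Total = 150 ≥ 110: provided.
Country 1 (pledges 0, payoff 92): pledging 30 → total 180, payoff 62. No gain.
Country 2 (pledges 0, payoff 92): pledging 60 → total 210, payoff 32. No gain.
Country 3 (pledges 70, payoff 22): dropping to 0 → total 80, payoff 0. No gain.
Country 4 (pledges 80, payoff 12): dropping to 0 → total 70, payoff 0. No gain.

Yes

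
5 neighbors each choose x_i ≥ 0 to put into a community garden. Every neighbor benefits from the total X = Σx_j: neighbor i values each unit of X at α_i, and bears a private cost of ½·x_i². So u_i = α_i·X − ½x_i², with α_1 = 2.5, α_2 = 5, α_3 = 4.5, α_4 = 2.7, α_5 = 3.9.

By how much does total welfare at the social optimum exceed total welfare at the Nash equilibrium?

555.94

Neighbor i's FOC: ∂u_i/∂x_i = α_i − x_i = 0, so x_i* = α_i.
NE contributions = (2.5, 5, 4.5, 2.7, 3.9); X = 18.6.
W^NE = (Σα)·X − ½Σα_i² = 18.6² − ½·74 = 308.96.
Planner sets x_i = Σα_j = 18.6 for every i, so X^SO = 5·18.6 = 93.
W^SO = (Σα)·X^SO − ½·5·(Σα)² = (5/2)·18.6² = 864.9.
Deadweight loss = W^SO − W^NE = 555.94.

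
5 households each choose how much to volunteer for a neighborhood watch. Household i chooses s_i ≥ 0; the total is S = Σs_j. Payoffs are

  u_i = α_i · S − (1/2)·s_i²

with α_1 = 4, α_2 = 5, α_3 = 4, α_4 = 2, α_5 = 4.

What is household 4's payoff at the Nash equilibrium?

Household i's FOC: ∂u_i/∂s_i = α_i − s_i = 0, so s_i* = α_i.
NE contributions = (4, 5, 4, 2, 4); S = 19.
u_4 = α_4·S − ½·(s_4)² = 2·19 − ½·2² = 36.

36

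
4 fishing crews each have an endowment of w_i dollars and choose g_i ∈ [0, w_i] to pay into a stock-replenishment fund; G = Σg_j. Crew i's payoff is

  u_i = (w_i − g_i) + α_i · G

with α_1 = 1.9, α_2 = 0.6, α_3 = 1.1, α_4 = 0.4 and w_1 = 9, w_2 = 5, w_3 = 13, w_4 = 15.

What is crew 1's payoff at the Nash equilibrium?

∂u_i/∂g_i = α_i − 1, so crew i contributes w_i if α_i > 1, else 0.
α_i > 1 for i ∈ {1, 3}; NE contributions (9, 0, 13, 0), G = 22.
u_1 = (9 − 9) + 1.9·22 = 41.8.

41.8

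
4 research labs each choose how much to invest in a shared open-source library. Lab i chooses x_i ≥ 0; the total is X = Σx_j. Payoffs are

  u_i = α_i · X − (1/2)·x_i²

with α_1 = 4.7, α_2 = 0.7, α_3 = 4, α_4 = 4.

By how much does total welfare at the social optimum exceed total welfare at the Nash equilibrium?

Lab i's FOC: ∂u_i/∂x_i = α_i − x_i = 0, so x_i* = α_i.
NE contributions = (4.7, 0.7, 4, 4); X = 13.4.
W^NE = (Σα)·X − ½Σα_i² = 13.4² − ½·54.58 = 152.27.
Planner sets x_i = Σα_j = 13.4 for every i, so X^SO = 4·13.4 = 53.6.
W^SO = (Σα)·X^SO − ½·4·(Σα)² = (4/2)·13.4² = 359.12.
Deadweight loss = W^SO − W^NE = 206.85.

206.85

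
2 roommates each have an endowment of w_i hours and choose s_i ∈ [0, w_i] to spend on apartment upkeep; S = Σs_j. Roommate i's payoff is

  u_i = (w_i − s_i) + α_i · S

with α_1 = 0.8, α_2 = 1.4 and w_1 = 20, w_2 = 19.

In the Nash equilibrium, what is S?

19

∂u_i/∂s_i = α_i − 1, so roommate i contributes w_i if α_i > 1, else 0.
α_i > 1 for i ∈ {2}; NE contributions (0, 19), S = 19.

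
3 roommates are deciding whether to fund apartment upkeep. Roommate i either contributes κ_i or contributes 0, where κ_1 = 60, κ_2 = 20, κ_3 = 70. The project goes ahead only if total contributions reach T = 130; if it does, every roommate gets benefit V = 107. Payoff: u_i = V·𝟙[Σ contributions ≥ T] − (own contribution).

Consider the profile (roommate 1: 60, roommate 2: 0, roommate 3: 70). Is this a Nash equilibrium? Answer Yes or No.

Yes

Total = 130 ≥ 130: provided.
Roommate 1 (pledges 60, payoff 47): dropping to 0 → total 70, payoff 0. No gain.
Roommate 2 (pledges 0, payoff 107): pledging 20 → total 150, payoff 87. No gain.
Roommate 3 (pledges 70, payoff 37): dropping to 0 → total 60, payoff 0. No gain.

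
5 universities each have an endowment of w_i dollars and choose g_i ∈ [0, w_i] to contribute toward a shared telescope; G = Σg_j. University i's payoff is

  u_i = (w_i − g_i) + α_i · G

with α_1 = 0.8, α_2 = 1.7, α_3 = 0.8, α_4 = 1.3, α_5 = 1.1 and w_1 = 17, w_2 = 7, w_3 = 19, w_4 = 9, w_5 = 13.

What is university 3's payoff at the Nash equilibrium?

42.2

∂u_i/∂g_i = α_i − 1, so university i contributes w_i if α_i > 1, else 0.
α_i > 1 for i ∈ {2, 4, 5}; NE contributions (0, 7, 0, 9, 13), G = 29.
u_3 = (19 − 0) + 0.8·29 = 42.2.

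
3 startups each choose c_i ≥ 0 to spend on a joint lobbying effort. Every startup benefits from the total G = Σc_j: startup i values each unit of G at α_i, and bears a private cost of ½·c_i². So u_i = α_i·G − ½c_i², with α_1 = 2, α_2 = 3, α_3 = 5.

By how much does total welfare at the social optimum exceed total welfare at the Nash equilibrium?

Startup i's FOC: ∂u_i/∂c_i = α_i − c_i = 0, so c_i* = α_i.
NE contributions = (2, 3, 5); G = 10.
W^NE = (Σα)·G − ½Σα_i² = 10² − ½·38 = 81.
Planner sets c_i = Σα_j = 10 for every i, so G^SO = 3·10 = 30.
W^SO = (Σα)·G^SO − ½·3·(Σα)² = (3/2)·10² = 150.
Deadweight loss = W^SO − W^NE = 69.

69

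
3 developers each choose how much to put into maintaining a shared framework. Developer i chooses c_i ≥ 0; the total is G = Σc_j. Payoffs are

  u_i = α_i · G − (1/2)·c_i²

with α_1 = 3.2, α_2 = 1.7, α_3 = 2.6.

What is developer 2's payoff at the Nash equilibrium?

11.305

Developer i's FOC: ∂u_i/∂c_i = α_i − c_i = 0, so c_i* = α_i.
NE contributions = (3.2, 1.7, 2.6); G = 7.5.
u_2 = α_2·G − ½·(c_2)² = 1.7·7.5 − ½·1.7² = 11.305.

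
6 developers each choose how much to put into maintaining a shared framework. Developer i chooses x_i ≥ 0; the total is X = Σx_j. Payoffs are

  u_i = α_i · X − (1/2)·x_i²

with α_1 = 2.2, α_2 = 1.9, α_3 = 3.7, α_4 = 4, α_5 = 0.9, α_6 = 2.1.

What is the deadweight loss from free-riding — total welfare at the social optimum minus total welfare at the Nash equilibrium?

Developer i's FOC: ∂u_i/∂x_i = α_i − x_i = 0, so x_i* = α_i.
NE contributions = (2.2, 1.9, 3.7, 4, 0.9, 2.1); X = 14.8.
W^NE = (Σα)·X − ½Σα_i² = 14.8² − ½·43.36 = 197.36.
Planner sets x_i = Σα_j = 14.8 for every i, so X^SO = 6·14.8 = 88.8.
W^SO = (Σα)·X^SO − ½·6·(Σα)² = (6/2)·14.8² = 657.12.
Deadweight loss = W^SO − W^NE = 459.76.

459.76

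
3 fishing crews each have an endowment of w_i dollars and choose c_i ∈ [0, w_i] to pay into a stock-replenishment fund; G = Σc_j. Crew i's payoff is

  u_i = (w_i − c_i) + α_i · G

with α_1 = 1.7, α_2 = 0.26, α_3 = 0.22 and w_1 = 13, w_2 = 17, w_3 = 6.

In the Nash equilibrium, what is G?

∂u_i/∂c_i = α_i − 1, so crew i contributes w_i if α_i > 1, else 0.
α_i > 1 for i ∈ {1}; NE contributions (13, 0, 0), G = 13.

13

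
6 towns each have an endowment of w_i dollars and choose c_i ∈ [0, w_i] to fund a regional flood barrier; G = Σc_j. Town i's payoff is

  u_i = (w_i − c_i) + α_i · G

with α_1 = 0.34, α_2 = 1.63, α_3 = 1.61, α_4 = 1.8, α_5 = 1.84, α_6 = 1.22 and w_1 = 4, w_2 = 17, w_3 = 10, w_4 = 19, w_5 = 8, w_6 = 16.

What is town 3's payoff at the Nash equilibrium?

112.7

∂u_i/∂c_i = α_i − 1, so town i contributes w_i if α_i > 1, else 0.
α_i > 1 for i ∈ {2, 3, 4, 5, 6}; NE contributions (0, 17, 10, 19, 8, 16), G = 70.
u_3 = (10 − 10) + 1.61·70 = 112.7.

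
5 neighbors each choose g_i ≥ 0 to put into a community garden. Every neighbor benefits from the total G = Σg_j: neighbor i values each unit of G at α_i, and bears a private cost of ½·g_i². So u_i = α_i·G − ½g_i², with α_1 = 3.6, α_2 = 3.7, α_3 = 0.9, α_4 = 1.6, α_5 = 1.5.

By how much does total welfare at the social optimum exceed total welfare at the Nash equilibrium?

207.67

Neighbor i's FOC: ∂u_i/∂g_i = α_i − g_i = 0, so g_i* = α_i.
NE contributions = (3.6, 3.7, 0.9, 1.6, 1.5); G = 11.3.
W^NE = (Σα)·G − ½Σα_i² = 11.3² − ½·32.27 = 111.555.
Planner sets g_i = Σα_j = 11.3 for every i, so G^SO = 5·11.3 = 56.5.
W^SO = (Σα)·G^SO − ½·5·(Σα)² = (5/2)·11.3² = 319.225.
Deadweight loss = W^SO − W^NE = 207.67.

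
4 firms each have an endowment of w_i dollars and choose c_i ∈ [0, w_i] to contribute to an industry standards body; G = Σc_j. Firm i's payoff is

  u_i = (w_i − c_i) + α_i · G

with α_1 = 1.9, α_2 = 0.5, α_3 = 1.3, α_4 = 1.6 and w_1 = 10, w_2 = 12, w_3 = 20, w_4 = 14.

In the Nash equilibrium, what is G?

44

∂u_i/∂c_i = α_i − 1, so firm i contributes w_i if α_i > 1, else 0.
α_i > 1 for i ∈ {1, 3, 4}; NE contributions (10, 0, 20, 14), G = 44.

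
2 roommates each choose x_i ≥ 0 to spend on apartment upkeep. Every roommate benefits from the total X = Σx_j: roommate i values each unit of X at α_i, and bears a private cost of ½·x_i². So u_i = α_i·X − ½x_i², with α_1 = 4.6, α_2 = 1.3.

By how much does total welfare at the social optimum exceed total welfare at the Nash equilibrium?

11.425

Roommate i's FOC: ∂u_i/∂x_i = α_i − x_i = 0, so x_i* = α_i.
NE contributions = (4.6, 1.3); X = 5.9.
W^NE = (Σα)·X − ½Σα_i² = 5.9² − ½·22.85 = 23.385.
Planner sets x_i = Σα_j = 5.9 for every i, so X^SO = 2·5.9 = 11.8.
W^SO = (Σα)·X^SO − ½·2·(Σα)² = (2/2)·5.9² = 34.81.
Deadweight loss = W^SO − W^NE = 11.425.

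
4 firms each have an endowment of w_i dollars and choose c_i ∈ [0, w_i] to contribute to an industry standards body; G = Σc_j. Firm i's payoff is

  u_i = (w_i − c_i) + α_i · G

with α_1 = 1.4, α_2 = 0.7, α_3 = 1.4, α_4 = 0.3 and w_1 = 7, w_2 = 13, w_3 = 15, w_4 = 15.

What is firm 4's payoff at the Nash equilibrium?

21.6

∂u_i/∂c_i = α_i − 1, so firm i contributes w_i if α_i > 1, else 0.
α_i > 1 for i ∈ {1, 3}; NE contributions (7, 0, 15, 0), G = 22.
u_4 = (15 − 0) + 0.3·22 = 21.6.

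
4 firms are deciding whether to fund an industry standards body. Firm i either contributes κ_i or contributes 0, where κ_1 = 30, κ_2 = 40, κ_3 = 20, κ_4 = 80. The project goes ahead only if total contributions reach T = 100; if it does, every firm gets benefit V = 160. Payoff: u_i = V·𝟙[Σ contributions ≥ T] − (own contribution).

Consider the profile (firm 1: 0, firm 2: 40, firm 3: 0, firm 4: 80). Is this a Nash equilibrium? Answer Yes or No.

Yes

Total = 120 ≥ 100: provided.
Firm 1 (pledges 0, payoff 160): pledging 30 → total 150, payoff 130. No gain.
Firm 2 (pledges 40, payoff 120): dropping to 0 → total 80, payoff 0. No gain.
Firm 3 (pledges 0, payoff 160): pledging 20 → total 140, payoff 140. No gain.
Firm 4 (pledges 80, payoff 80): dropping to 0 → total 40, payoff 0. No gain.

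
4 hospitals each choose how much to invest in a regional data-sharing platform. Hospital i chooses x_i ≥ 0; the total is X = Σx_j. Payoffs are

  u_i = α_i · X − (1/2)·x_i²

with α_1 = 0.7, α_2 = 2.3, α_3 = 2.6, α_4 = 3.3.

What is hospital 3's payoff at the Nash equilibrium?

Hospital i's FOC: ∂u_i/∂x_i = α_i − x_i = 0, so x_i* = α_i.
NE contributions = (0.7, 2.3, 2.6, 3.3); X = 8.9.
u_3 = α_3·X − ½·(x_3)² = 2.6·8.9 − ½·2.6² = 19.76.

19.76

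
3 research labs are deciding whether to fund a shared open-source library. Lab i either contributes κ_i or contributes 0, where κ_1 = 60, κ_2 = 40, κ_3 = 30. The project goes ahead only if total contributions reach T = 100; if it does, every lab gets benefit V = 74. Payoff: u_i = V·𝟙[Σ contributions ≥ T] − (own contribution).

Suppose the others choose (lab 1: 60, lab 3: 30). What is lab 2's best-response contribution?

40

Others' total = 90. Contributing 40 brings total to 130 ≥ 100: gain V − κ_2 = 34.
Best response: 40.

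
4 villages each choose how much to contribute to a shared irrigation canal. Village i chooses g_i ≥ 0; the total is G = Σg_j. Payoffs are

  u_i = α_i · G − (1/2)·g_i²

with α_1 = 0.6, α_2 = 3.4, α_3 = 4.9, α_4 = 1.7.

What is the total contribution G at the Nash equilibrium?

Village i's FOC: ∂u_i/∂g_i = α_i − g_i = 0, so g_i* = α_i.
NE contributions = (0.6, 3.4, 4.9, 1.7); G = 10.6.

10.6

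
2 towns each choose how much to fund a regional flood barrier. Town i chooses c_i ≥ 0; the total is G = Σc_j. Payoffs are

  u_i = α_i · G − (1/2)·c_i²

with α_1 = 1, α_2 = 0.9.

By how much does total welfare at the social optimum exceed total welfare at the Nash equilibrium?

Town i's FOC: ∂u_i/∂c_i = α_i − c_i = 0, so c_i* = α_i.
NE contributions = (1, 0.9); G = 1.9.
W^NE = (Σα)·G − ½Σα_i² = 1.9² − ½·1.81 = 2.705.
Planner sets c_i = Σα_j = 1.9 for every i, so G^SO = 2·1.9 = 3.8.
W^SO = (Σα)·G^SO − ½·2·(Σα)² = (2/2)·1.9² = 3.61.
Deadweight loss = W^SO − W^NE = 0.905.

0.905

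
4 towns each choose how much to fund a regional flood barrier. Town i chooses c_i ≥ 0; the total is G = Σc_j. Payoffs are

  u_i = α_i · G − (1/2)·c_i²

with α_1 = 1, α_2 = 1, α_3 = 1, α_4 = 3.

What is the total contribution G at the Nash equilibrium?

Town i's FOC: ∂u_i/∂c_i = α_i − c_i = 0, so c_i* = α_i.
NE contributions = (1, 1, 1, 3); G = 6.

6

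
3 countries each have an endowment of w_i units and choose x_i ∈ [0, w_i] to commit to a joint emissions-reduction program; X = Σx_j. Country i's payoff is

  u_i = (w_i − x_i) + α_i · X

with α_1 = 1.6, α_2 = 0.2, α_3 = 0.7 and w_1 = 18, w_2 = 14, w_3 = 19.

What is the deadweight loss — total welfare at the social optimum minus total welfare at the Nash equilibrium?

∂u_i/∂x_i = α_i − 1, so country i contributes w_i if α_i > 1, else 0.
α_i > 1 for i ∈ {1}; NE contributions (18, 0, 0), X = 18.
W^NE = Σw_i − X^NE + (Σα_i)·X^NE = 51 + 1.5·18 = 78.
Planner: ∂(Σu_j)/∂x_i = Σα_j − 1 = 1.5 > 0, so everyone contributes w_i; X^SO = 51, W^SO = 51 + 1.5·51 = 127.5.
Deadweight loss = 49.5.

49.5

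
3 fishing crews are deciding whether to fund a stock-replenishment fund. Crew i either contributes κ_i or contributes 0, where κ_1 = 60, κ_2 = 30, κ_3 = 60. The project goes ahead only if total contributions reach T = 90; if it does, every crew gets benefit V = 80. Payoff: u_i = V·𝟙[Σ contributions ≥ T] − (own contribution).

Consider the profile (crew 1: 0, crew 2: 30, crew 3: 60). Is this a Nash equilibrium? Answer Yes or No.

Total = 90 ≥ 90: provided.
Crew 1 (pledges 0, payoff 80): pledging 60 → total 150, payoff 20. No gain.
Crew 2 (pledges 30, payoff 50): dropping to 0 → total 60, payoff 0. No gain.
Crew 3 (pledges 60, payoff 20): dropping to 0 → total 30, payoff 0. No gain.

Yes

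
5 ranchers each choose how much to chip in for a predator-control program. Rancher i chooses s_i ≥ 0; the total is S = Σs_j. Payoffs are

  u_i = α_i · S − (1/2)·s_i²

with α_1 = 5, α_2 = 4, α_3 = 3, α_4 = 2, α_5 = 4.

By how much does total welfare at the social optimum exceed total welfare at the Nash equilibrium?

Rancher i's FOC: ∂u_i/∂s_i = α_i − s_i = 0, so s_i* = α_i.
NE contributions = (5, 4, 3, 2, 4); S = 18.
W^NE = (Σα)·S − ½Σα_i² = 18² − ½·70 = 289.
Planner sets s_i = Σα_j = 18 for every i, so S^SO = 5·18 = 90.
W^SO = (Σα)·S^SO − ½·5·(Σα)² = (5/2)·18² = 810.
Deadweight loss = W^SO − W^NE = 521.

521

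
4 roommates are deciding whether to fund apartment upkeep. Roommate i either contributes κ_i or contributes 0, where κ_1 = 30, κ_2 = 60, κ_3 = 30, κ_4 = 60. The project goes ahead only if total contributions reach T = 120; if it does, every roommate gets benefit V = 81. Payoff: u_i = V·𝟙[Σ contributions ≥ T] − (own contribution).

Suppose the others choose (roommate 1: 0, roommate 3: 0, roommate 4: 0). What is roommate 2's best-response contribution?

0

Others' total = 0. Even contributing 60 gives 60 < 120: no benefit either way.
Best response: 0.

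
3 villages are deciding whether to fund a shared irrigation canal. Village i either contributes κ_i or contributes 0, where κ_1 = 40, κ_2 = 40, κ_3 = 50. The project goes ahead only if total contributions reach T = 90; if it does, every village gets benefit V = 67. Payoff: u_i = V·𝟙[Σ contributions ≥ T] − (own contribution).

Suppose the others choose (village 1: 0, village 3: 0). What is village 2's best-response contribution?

0

Others' total = 0. Even contributing 40 gives 40 < 90: no benefit either way.
Best response: 0.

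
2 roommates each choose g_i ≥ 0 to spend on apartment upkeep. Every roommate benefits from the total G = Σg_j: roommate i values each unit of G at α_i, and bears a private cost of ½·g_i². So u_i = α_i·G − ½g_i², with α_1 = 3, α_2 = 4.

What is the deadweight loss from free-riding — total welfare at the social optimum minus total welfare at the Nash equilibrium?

Roommate i's FOC: ∂u_i/∂g_i = α_i − g_i = 0, so g_i* = α_i.
NE contributions = (3, 4); G = 7.
W^NE = (Σα)·G − ½Σα_i² = 7² − ½·25 = 36.5.
Planner sets g_i = Σα_j = 7 for every i, so G^SO = 2·7 = 14.
W^SO = (Σα)·G^SO − ½·2·(Σα)² = (2/2)·7² = 49.
Deadweight loss = W^SO − W^NE = 12.5.

12.5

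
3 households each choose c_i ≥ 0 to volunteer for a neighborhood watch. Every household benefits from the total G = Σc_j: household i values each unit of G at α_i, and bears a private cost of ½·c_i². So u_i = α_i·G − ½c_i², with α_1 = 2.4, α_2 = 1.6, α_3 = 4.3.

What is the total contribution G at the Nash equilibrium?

Household i's FOC: ∂u_i/∂c_i = α_i − c_i = 0, so c_i* = α_i.
NE contributions = (2.4, 1.6, 4.3); G = 8.3.

8.3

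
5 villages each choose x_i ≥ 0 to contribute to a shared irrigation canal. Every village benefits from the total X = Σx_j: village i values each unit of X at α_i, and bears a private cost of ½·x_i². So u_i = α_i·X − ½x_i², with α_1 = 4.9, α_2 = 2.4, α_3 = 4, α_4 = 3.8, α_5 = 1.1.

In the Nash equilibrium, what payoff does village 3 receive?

Village i's FOC: ∂u_i/∂x_i = α_i − x_i = 0, so x_i* = α_i.
NE contributions = (4.9, 2.4, 4, 3.8, 1.1); X = 16.2.
u_3 = α_3·X − ½·(x_3)² = 4·16.2 − ½·4² = 56.8.

56.8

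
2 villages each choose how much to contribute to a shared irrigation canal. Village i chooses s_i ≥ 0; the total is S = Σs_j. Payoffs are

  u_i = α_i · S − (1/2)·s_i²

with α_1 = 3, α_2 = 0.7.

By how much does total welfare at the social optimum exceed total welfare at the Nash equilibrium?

4.745

Village i's FOC: ∂u_i/∂s_i = α_i − s_i = 0, so s_i* = α_i.
NE contributions = (3, 0.7); S = 3.7.
W^NE = (Σα)·S − ½Σα_i² = 3.7² − ½·9.49 = 8.945.
Planner sets s_i = Σα_j = 3.7 for every i, so S^SO = 2·3.7 = 7.4.
W^SO = (Σα)·S^SO − ½·2·(Σα)² = (2/2)·3.7² = 13.69.
Deadweight loss = W^SO − W^NE = 4.745.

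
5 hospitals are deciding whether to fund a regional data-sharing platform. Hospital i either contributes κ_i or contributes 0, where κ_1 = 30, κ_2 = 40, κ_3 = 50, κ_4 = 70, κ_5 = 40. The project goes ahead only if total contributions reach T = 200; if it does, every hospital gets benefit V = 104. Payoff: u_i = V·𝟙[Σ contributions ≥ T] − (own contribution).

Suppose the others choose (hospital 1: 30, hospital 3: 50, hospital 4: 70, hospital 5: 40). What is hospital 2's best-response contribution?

40

Others' total = 190. Contributing 40 brings total to 230 ≥ 200: gain V − κ_2 = 64.
Best response: 40.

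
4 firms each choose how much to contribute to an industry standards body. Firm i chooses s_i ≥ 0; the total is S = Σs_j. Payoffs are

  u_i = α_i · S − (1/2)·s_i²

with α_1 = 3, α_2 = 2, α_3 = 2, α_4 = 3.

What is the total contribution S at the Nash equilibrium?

10

Firm i's FOC: ∂u_i/∂s_i = α_i − s_i = 0, so s_i* = α_i.
NE contributions = (3, 2, 2, 3); S = 10.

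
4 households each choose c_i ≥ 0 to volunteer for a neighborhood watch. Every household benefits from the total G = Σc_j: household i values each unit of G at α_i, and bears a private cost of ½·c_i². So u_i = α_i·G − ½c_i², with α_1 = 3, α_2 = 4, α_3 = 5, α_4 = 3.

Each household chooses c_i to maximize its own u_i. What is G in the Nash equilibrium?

15

Household i's FOC: ∂u_i/∂c_i = α_i − c_i = 0, so c_i* = α_i.
NE contributions = (3, 4, 5, 3); G = 15.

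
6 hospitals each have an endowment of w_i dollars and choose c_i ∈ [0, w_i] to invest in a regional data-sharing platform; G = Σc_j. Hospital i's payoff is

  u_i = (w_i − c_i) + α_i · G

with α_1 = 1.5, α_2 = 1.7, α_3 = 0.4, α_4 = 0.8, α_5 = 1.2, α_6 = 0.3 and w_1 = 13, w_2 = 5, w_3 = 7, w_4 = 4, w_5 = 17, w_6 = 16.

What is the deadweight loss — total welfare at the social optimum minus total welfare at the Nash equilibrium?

∂u_i/∂c_i = α_i − 1, so hospital i contributes w_i if α_i > 1, else 0.
α_i > 1 for i ∈ {1, 2, 5}; NE contributions (13, 5, 0, 0, 17, 0), G = 35.
W^NE = Σw_i − G^NE + (Σα_i)·G^NE = 62 + 4.9·35 = 233.5.
Planner: ∂(Σu_j)/∂c_i = Σα_j − 1 = 4.9 > 0, so everyone contributes w_i; G^SO = 62, W^SO = 62 + 4.9·62 = 365.8.
Deadweight loss = 132.3.

132.3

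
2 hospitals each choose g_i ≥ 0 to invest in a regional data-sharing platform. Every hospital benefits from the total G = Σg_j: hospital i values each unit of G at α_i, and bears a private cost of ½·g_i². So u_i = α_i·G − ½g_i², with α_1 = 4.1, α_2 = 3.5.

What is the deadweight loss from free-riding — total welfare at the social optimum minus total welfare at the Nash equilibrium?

Hospital i's FOC: ∂u_i/∂g_i = α_i − g_i = 0, so g_i* = α_i.
NE contributions = (4.1, 3.5); G = 7.6.
W^NE = (Σα)·G − ½Σα_i² = 7.6² − ½·29.06 = 43.23.
Planner sets g_i = Σα_j = 7.6 for every i, so G^SO = 2·7.6 = 15.2.
W^SO = (Σα)·G^SO − ½·2·(Σα)² = (2/2)·7.6² = 57.76.
Deadweight loss = W^SO − W^NE = 14.53.

14.53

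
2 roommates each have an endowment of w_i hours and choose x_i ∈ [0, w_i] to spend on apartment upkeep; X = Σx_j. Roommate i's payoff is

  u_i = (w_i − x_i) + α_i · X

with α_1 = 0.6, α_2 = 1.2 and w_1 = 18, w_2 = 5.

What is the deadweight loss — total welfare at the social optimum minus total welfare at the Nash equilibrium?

14.4

∂u_i/∂x_i = α_i − 1, so roommate i contributes w_i if α_i > 1, else 0.
α_i > 1 for i ∈ {2}; NE contributions (0, 5), X = 5.
W^NE = Σw_i − X^NE + (Σα_i)·X^NE = 23 + 0.8·5 = 27.
Planner: ∂(Σu_j)/∂x_i = Σα_j − 1 = 0.8 > 0, so everyone contributes w_i; X^SO = 23, W^SO = 23 + 0.8·23 = 41.4.
Deadweight loss = 14.4.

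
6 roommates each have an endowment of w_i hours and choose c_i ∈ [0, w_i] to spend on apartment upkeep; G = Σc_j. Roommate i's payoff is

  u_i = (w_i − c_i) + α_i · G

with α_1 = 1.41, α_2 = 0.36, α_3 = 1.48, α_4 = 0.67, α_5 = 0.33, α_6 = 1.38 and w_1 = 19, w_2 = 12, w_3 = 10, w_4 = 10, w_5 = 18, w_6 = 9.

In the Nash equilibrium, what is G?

38

∂u_i/∂c_i = α_i − 1, so roommate i contributes w_i if α_i > 1, else 0.
α_i > 1 for i ∈ {1, 3, 6}; NE contributions (19, 0, 10, 0, 0, 9), G = 38.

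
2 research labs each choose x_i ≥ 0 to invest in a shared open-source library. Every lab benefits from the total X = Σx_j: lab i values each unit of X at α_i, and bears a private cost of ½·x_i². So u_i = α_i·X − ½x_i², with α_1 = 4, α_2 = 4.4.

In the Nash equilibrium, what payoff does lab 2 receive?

Lab i's FOC: ∂u_i/∂x_i = α_i − x_i = 0, so x_i* = α_i.
NE contributions = (4, 4.4); X = 8.4.
u_2 = α_2·X − ½·(x_2)² = 4.4·8.4 − ½·4.4² = 27.28.

27.28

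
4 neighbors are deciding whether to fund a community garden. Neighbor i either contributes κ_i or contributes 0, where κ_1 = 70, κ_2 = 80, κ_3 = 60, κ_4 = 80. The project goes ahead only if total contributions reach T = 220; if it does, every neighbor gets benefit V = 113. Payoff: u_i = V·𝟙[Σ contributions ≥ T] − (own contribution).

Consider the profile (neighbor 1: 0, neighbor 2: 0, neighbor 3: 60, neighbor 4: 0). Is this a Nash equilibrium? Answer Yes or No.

No

Total = 60 < 220: not provided.
Neighbor 1 (pledges 0, payoff 0): pledging 70 → total 130, payoff -70. No gain.
Neighbor 2 (pledges 0, payoff 0): pledging 80 → total 140, payoff -80. No gain.
Neighbor 3 (pledges 60, payoff -60): dropping to 0 → total 0, payoff 0. Profitable deviation.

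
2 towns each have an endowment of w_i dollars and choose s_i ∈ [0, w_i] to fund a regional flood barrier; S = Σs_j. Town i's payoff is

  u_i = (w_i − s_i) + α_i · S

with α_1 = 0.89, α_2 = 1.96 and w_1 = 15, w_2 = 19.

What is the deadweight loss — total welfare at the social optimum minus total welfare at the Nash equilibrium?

27.75

∂u_i/∂s_i = α_i − 1, so town i contributes w_i if α_i > 1, else 0.
α_i > 1 for i ∈ {2}; NE contributions (0, 19), S = 19.
W^NE = Σw_i − S^NE + (Σα_i)·S^NE = 34 + 1.85·19 = 69.15.
Planner: ∂(Σu_j)/∂s_i = Σα_j − 1 = 1.85 > 0, so everyone contributes w_i; S^SO = 34, W^SO = 34 + 1.85·34 = 96.9.
Deadweight loss = 27.75.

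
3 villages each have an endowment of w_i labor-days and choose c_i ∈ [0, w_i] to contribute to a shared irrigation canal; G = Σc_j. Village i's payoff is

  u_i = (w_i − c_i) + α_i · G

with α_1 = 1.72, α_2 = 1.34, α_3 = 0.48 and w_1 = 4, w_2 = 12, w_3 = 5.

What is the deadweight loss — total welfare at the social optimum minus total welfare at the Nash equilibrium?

∂u_i/∂c_i = α_i − 1, so village i contributes w_i if α_i > 1, else 0.
α_i > 1 for i ∈ {1, 2}; NE contributions (4, 12, 0), G = 16.
W^NE = Σw_i − G^NE + (Σα_i)·G^NE = 21 + 2.54·16 = 61.64.
Planner: ∂(Σu_j)/∂c_i = Σα_j − 1 = 2.54 > 0, so everyone contributes w_i; G^SO = 21, W^SO = 21 + 2.54·21 = 74.34.
Deadweight loss = 12.7.

12.7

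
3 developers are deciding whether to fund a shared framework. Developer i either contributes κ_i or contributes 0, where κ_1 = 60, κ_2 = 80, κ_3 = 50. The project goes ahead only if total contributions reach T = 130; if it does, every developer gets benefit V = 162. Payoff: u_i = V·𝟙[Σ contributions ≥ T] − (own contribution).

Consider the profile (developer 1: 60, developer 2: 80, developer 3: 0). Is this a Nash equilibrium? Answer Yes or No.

Yes

Total = 140 ≥ 130: provided.
Developer 1 (pledges 60, payoff 102): dropping to 0 → total 80, payoff 0. No gain.
Developer 2 (pledges 80, payoff 82): dropping to 0 → total 60, payoff 0. No gain.
Developer 3 (pledges 0, payoff 162): pledging 50 → total 190, payoff 112. No gain.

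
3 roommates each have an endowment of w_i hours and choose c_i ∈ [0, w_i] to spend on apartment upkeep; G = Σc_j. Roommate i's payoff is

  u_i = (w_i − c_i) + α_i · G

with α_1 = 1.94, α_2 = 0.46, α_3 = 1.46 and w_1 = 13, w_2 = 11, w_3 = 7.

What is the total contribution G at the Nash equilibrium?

∂u_i/∂c_i = α_i − 1, so roommate i contributes w_i if α_i > 1, else 0.
α_i > 1 for i ∈ {1, 3}; NE contributions (13, 0, 7), G = 20.

20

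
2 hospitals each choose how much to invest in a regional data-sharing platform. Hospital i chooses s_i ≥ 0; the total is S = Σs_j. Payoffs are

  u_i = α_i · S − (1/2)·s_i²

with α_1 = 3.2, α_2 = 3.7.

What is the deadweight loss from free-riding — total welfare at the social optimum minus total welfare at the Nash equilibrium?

Hospital i's FOC: ∂u_i/∂s_i = α_i − s_i = 0, so s_i* = α_i.
NE contributions = (3.2, 3.7); S = 6.9.
W^NE = (Σα)·S − ½Σα_i² = 6.9² − ½·23.93 = 35.645.
Planner sets s_i = Σα_j = 6.9 for every i, so S^SO = 2·6.9 = 13.8.
W^SO = (Σα)·S^SO − ½·2·(Σα)² = (2/2)·6.9² = 47.61.
Deadweight loss = W^SO − W^NE = 11.965.

11.965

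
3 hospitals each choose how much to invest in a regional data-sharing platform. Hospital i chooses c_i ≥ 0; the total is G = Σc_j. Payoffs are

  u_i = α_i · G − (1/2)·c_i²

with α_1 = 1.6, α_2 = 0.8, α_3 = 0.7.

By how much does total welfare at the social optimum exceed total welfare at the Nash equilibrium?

6.65

Hospital i's FOC: ∂u_i/∂c_i = α_i − c_i = 0, so c_i* = α_i.
NE contributions = (1.6, 0.8, 0.7); G = 3.1.
W^NE = (Σα)·G − ½Σα_i² = 3.1² − ½·3.69 = 7.765.
Planner sets c_i = Σα_j = 3.1 for every i, so G^SO = 3·3.1 = 9.3.
W^SO = (Σα)·G^SO − ½·3·(Σα)² = (3/2)·3.1² = 14.415.
Deadweight loss = W^SO − W^NE = 6.65.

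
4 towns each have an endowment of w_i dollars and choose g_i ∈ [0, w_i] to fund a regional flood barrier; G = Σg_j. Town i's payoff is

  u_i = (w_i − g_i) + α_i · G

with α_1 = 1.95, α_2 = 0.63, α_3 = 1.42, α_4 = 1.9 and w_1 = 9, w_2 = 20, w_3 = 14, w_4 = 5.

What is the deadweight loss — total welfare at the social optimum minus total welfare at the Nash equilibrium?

98

∂u_i/∂g_i = α_i − 1, so town i contributes w_i if α_i > 1, else 0.
α_i > 1 for i ∈ {1, 3, 4}; NE contributions (9, 0, 14, 5), G = 28.
W^NE = Σw_i − G^NE + (Σα_i)·G^NE = 48 + 4.9·28 = 185.2.
Planner: ∂(Σu_j)/∂g_i = Σα_j − 1 = 4.9 > 0, so everyone contributes w_i; G^SO = 48, W^SO = 48 + 4.9·48 = 283.2.
Deadweight loss = 98.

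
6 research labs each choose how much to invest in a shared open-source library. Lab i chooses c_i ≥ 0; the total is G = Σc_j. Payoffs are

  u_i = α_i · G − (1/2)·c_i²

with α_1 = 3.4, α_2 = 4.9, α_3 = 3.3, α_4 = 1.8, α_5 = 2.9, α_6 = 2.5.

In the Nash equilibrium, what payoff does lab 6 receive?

Lab i's FOC: ∂u_i/∂c_i = α_i − c_i = 0, so c_i* = α_i.
NE contributions = (3.4, 4.9, 3.3, 1.8, 2.9, 2.5); G = 18.8.
u_6 = α_6·G − ½·(c_6)² = 2.5·18.8 − ½·2.5² = 43.875.

43.875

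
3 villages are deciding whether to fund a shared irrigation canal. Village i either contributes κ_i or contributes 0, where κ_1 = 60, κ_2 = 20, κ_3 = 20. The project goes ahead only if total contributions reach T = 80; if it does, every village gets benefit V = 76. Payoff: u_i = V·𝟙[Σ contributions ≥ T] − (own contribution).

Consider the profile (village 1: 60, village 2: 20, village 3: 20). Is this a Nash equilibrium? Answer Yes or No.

Total = 100 ≥ 80: provided.
Village 1 (pledges 60, payoff 16): dropping to 0 → total 40, payoff 0. No gain.
Village 2 (pledges 20, payoff 56): dropping to 0 → total 80, payoff 76. Profitable deviation.

No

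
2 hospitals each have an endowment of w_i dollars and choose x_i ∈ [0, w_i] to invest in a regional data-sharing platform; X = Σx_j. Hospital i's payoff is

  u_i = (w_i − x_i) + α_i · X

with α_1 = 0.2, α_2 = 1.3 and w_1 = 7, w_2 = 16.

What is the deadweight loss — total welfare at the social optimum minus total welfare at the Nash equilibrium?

3.5

∂u_i/∂x_i = α_i − 1, so hospital i contributes w_i if α_i > 1, else 0.
α_i > 1 for i ∈ {2}; NE contributions (0, 16), X = 16.
W^NE = Σw_i − X^NE + (Σα_i)·X^NE = 23 + 0.5·16 = 31.
Planner: ∂(Σu_j)/∂x_i = Σα_j − 1 = 0.5 > 0, so everyone contributes w_i; X^SO = 23, W^SO = 23 + 0.5·23 = 34.5.
Deadweight loss = 3.5.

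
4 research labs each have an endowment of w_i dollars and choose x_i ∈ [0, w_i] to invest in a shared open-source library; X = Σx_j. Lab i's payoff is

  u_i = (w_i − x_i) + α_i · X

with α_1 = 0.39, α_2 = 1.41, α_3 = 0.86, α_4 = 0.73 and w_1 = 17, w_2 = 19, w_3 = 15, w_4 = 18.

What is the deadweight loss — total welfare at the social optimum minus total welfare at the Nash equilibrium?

∂u_i/∂x_i = α_i − 1, so lab i contributes w_i if α_i > 1, else 0.
α_i > 1 for i ∈ {2}; NE contributions (0, 19, 0, 0), X = 19.
W^NE = Σw_i − X^NE + (Σα_i)·X^NE = 69 + 2.39·19 = 114.41.
Planner: ∂(Σu_j)/∂x_i = Σα_j − 1 = 2.39 > 0, so everyone contributes w_i; X^SO = 69, W^SO = 69 + 2.39·69 = 233.91.
Deadweight loss = 119.5.

119.5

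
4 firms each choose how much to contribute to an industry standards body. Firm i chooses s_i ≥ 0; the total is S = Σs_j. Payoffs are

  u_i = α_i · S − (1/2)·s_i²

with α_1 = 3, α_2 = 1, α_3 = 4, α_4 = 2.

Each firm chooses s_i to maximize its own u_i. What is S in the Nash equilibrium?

10

Firm i's FOC: ∂u_i/∂s_i = α_i − s_i = 0, so s_i* = α_i.
NE contributions = (3, 1, 4, 2); S = 10.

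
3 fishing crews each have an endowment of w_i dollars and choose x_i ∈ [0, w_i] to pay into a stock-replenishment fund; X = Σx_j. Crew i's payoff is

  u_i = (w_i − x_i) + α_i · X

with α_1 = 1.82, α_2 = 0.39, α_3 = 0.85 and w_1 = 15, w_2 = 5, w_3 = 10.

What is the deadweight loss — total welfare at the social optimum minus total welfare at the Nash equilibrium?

∂u_i/∂x_i = α_i − 1, so crew i contributes w_i if α_i > 1, else 0.
α_i > 1 for i ∈ {1}; NE contributions (15, 0, 0), X = 15.
W^NE = Σw_i − X^NE + (Σα_i)·X^NE = 30 + 2.06·15 = 60.9.
Planner: ∂(Σu_j)/∂x_i = Σα_j − 1 = 2.06 > 0, so everyone contributes w_i; X^SO = 30, W^SO = 30 + 2.06·30 = 91.8.
Deadweight loss = 30.9.

30.9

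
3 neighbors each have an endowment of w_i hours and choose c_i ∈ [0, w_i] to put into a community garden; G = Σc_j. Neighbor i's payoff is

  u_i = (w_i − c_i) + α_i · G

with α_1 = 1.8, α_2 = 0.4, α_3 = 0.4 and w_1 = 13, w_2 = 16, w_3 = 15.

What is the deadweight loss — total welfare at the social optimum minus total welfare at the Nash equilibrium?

49.6

∂u_i/∂c_i = α_i − 1, so neighbor i contributes w_i if α_i > 1, else 0.
α_i > 1 for i ∈ {1}; NE contributions (13, 0, 0), G = 13.
W^NE = Σw_i − G^NE + (Σα_i)·G^NE = 44 + 1.6·13 = 64.8.
Planner: ∂(Σu_j)/∂c_i = Σα_j − 1 = 1.6 > 0, so everyone contributes w_i; G^SO = 44, W^SO = 44 + 1.6·44 = 114.4.
Deadweight loss = 49.6.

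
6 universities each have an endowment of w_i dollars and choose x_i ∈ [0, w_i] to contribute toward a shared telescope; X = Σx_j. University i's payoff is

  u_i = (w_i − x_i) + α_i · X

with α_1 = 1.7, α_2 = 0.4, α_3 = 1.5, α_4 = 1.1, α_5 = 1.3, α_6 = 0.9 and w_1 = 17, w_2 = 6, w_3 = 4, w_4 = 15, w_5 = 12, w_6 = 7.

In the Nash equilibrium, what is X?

48

∂u_i/∂x_i = α_i − 1, so university i contributes w_i if α_i > 1, else 0.
α_i > 1 for i ∈ {1, 3, 4, 5}; NE contributions (17, 0, 4, 15, 12, 0), X = 48.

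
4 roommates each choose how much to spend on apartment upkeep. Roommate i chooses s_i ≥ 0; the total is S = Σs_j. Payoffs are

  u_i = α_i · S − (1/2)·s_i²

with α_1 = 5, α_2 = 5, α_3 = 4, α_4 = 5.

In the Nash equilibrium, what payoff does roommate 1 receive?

82.5

Roommate i's FOC: ∂u_i/∂s_i = α_i − s_i = 0, so s_i* = α_i.
NE contributions = (5, 5, 4, 5); S = 19.
u_1 = α_1·S − ½·(s_1)² = 5·19 − ½·5² = 82.5.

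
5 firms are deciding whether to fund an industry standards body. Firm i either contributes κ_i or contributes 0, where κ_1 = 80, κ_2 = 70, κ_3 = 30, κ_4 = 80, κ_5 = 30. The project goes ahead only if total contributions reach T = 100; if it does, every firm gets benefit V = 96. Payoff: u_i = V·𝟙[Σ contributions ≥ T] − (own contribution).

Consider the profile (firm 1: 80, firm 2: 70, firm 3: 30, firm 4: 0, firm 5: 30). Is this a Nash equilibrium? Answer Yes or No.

No

Total = 210 ≥ 100: provided.
Firm 1 (pledges 80, payoff 16): dropping to 0 → total 130, payoff 96. Profitable deviation.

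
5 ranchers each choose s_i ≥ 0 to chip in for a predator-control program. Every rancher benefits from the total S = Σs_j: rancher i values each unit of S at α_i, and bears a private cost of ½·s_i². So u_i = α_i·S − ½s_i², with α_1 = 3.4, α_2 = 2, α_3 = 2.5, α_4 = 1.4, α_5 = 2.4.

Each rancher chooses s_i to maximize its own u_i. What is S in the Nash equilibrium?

Rancher i's FOC: ∂u_i/∂s_i = α_i − s_i = 0, so s_i* = α_i.
NE contributions = (3.4, 2, 2.5, 1.4, 2.4); S = 11.7.

11.7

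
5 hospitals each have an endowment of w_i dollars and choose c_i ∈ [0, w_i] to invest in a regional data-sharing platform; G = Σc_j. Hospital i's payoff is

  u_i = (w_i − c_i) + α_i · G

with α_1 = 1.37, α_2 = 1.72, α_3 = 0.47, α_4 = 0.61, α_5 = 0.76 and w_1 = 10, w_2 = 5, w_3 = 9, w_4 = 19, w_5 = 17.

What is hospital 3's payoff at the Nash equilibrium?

16.05

∂u_i/∂c_i = α_i − 1, so hospital i contributes w_i if α_i > 1, else 0.
α_i > 1 for i ∈ {1, 2}; NE contributions (10, 5, 0, 0, 0), G = 15.
u_3 = (9 − 0) + 0.47·15 = 16.05.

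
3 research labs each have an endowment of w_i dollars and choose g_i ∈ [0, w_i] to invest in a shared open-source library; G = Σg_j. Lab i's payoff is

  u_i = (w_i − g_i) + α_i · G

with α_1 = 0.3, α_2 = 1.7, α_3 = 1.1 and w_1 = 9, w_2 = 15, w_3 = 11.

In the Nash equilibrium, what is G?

26

∂u_i/∂g_i = α_i − 1, so lab i contributes w_i if α_i > 1, else 0.
α_i > 1 for i ∈ {2, 3}; NE contributions (0, 15, 11), G = 26.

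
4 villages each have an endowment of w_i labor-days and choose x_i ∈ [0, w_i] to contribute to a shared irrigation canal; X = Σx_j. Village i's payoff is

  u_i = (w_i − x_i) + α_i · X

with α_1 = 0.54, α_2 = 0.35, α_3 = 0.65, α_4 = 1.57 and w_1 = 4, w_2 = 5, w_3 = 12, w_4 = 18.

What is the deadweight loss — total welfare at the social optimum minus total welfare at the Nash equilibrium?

44.31

∂u_i/∂x_i = α_i − 1, so village i contributes w_i if α_i > 1, else 0.
α_i > 1 for i ∈ {4}; NE contributions (0, 0, 0, 18), X = 18.
W^NE = Σw_i − X^NE + (Σα_i)·X^NE = 39 + 2.11·18 = 76.98.
Planner: ∂(Σu_j)/∂x_i = Σα_j − 1 = 2.11 > 0, so everyone contributes w_i; X^SO = 39, W^SO = 39 + 2.11·39 = 121.29.
Deadweight loss = 44.31.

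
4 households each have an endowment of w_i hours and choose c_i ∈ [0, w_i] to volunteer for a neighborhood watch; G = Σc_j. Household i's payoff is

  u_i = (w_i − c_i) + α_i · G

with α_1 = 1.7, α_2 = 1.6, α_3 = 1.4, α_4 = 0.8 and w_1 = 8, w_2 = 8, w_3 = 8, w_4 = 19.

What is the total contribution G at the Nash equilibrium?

∂u_i/∂c_i = α_i − 1, so household i contributes w_i if α_i > 1, else 0.
α_i > 1 for i ∈ {1, 2, 3}; NE contributions (8, 8, 8, 0), G = 24.

24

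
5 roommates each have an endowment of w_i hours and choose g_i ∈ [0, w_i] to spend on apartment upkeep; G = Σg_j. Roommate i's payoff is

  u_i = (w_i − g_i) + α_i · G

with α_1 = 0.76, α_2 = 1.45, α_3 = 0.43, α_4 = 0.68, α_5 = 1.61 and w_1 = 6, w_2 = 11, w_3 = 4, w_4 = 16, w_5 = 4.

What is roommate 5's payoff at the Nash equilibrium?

∂u_i/∂g_i = α_i − 1, so roommate i contributes w_i if α_i > 1, else 0.
α_i > 1 for i ∈ {2, 5}; NE contributions (0, 11, 0, 0, 4), G = 15.
u_5 = (4 − 4) + 1.61·15 = 24.15.

24.15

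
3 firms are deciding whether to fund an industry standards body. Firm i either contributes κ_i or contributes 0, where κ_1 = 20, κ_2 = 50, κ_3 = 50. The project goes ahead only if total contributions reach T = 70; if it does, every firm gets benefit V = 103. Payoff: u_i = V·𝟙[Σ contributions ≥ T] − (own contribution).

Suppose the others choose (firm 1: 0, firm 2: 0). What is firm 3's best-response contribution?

Others' total = 0. Even contributing 50 gives 50 < 70: no benefit either way.
Best response: 0.

0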